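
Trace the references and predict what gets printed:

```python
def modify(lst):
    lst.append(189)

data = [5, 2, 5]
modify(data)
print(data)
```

Key concept: function modifies passed list.
Step by step:
`data = [5, 2, 5]` → data = [5, 2, 5]
`modify(data)` → data = [5, 2, 5, 189]
`print(data)` → prints [5, 2, 5, 189]

Answer: [5, 2, 5, 189]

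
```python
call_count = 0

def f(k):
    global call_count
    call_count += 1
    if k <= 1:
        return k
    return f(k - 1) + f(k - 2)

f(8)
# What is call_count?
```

Calls(k) = 1 + Calls(k-1) + Calls(k-2); Calls(0)=Calls(1)=1. For k=8 this gives 67.

Answer: 67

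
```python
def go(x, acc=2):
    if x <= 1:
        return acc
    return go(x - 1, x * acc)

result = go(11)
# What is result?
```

Accumulator trace (n, acc): (11, 2) -> (10, 22) -> (9, 220) -> (8, 1980) -> (7, 15840) -> (6, 110880) -> (5, 665280) -> (4, 3326400) -> (3, 13305600) -> (2, 39916800) -> (1, 79833600) -> return 79833600

Answer: 79833600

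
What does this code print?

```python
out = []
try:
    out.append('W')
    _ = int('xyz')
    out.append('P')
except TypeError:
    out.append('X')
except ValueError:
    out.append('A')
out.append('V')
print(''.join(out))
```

Execution trace: 'W' (try body) → 'A' (except ValueError) → 'V' (after the try/except). Output: WAV

Answer: WAV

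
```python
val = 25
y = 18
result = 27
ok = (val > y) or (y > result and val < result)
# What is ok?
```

Trace:
`val = 25` → val = 25
`y = 18` → y = 18
`result = 27` → result = 27
`ok = (val > y) or (y > result and val < result)` → ok = True
So ok = True

Answer: True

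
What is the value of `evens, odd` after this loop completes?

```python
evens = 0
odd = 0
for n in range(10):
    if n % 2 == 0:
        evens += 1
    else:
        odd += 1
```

Count evens and odds in range(10)
`evens, odd` takes the values: (0, 0) → (1, 0) → (1, 1) → (2, 1) → (2, 2) → (3, 2) → (3, 3) → (4, 3) → (4, 4) → (5, 4) → (5, 5)

Answer: 5, 5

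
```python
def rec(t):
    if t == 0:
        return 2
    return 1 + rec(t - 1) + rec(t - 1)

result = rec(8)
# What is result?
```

rec(t) = 1 + 2·rec(t-1), rec(0)=2. Closed form: (2+1)·2^8 - 1 = 767.

Answer: 767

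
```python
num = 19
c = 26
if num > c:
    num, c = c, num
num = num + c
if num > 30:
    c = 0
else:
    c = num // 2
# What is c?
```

Trace:
`num = 19` → num = 19
`c = 26` → c = 26
`if num > c: ...` → num > c is False → no variable changes
`num = num + c` → num = 45
`if num > 30: ...` → num > 30 is True → c = 0
So c = 0

Answer: 0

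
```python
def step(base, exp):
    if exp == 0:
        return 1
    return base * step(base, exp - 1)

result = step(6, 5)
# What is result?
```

step(6, 5) = 6 * 6 * 6 * 6 * 6 = 7776

Answer: 7776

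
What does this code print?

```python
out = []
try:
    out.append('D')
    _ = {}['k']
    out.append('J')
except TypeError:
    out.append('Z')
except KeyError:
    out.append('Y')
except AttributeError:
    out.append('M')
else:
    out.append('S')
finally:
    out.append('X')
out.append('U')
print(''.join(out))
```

Execution trace: 'D' (try body) → 'Y' (except KeyError) → 'X' (finally) → 'U' (after the try/except). Output: DYXU

Answer: DYXU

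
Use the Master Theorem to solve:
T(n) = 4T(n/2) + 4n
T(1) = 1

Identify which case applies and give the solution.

a=4, b=2, f(n)=4n. log_2(4) = 2. Since c=1 < 2, Case 1 applies: T(n) = Θ(n^log_b(a)) = O(n^2).

Answer: O(n^2) - Case 1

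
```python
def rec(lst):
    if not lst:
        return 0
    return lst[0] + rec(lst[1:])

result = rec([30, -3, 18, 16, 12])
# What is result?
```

30 + (-3) + 18 + 16 + 12 + 0 = 73

Answer: 73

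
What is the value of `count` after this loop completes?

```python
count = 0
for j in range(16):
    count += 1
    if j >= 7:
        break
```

Loop breaks when j reaches 7, count is 8
`count` takes the values: 0 → 1 → 2 → 3 → 4 → 5 → 6 → 7 → 8

Answer: 8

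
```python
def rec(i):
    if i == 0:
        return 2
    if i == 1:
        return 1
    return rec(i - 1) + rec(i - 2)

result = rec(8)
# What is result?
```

Build up from base cases: rec(0)=2, rec(1)=1, rec(2)=3, rec(3)=4, rec(4)=7, rec(5)=11, rec(6)=18, ..., rec(8)=47

Answer: 47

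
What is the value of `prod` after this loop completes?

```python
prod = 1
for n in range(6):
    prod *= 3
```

3^6 = 729
`prod` takes the values: 1 → 3 → 9 → 27 → 81 → 243 → 729

Answer: 729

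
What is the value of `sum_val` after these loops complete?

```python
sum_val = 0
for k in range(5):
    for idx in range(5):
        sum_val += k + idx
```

Sum of all k+idx for k,idx in 5x5
`sum_val` takes the values: 0 → 1 → 3 → 6 → 10 → 11 → 13 → 16 → 20 → 25 → 27 → 30 → 34 → 39 → 45 → 48 → 52 → 57 → 63 → 70 → 74 → 79 → 85 → 92 → 100

Answer: 100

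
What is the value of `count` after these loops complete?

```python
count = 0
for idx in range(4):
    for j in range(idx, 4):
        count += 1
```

Upper triangle: 4 + 3 + ... + 1
`count` takes the values: 0 → 1 → 2 → 3 → 4 → 5 → 6 → 7 → 8 → 9 → 10

Answer: 10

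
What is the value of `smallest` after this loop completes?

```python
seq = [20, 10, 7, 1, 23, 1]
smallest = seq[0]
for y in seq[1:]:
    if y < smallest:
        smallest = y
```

Minimum of [20, 10, 7, 1, 23, 1]
`smallest` takes the values: 20 → 10 → 7 → 1

Answer: 1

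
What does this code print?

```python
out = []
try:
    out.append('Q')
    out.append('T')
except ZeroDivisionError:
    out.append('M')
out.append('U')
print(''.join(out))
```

Execution trace: 'Q' (try body) → 'T' (try body, no exception) → 'U' (after the try/except). Output: QTU

Answer: QTU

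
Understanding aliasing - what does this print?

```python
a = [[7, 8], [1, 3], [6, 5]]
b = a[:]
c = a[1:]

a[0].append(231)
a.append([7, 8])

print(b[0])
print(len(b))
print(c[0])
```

Key concept: slice with nested mutation.
Step by step:
`a = [[7, 8], [1, 3], [6, 5]]` → a = [[7, 8], [1, 3], [6, 5]]
`b = a[:]` → b = [[7, 8], [1, 3], [6, 5]]
`c = a[1:]` → c = [[1, 3], [6, 5]]
`a[0].append(231)` → a = [[7, 8, 231], [1, 3], [6, 5]]; b = [[7, 8, 231], [1, 3], [6, 5]]
`a.append([7, 8])` → a = [[7, 8, 231], [1, 3], [6, 5], [7, 8]]
`print(b[0])` → prints [7, 8, 231]
`print(len(b))` → prints 3
`print(c[0])` → prints [1, 3]

Answer:
[7, 8, 231]
3
[1, 3]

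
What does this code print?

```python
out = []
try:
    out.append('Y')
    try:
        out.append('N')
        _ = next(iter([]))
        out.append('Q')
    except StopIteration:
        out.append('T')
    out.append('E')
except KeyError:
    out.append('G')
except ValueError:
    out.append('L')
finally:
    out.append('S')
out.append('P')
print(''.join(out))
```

Execution trace: 'Y' (try body) → 'N' (inner try body) → 'T' (inner except StopIteration) → 'E' (try body, no exception) → 'S' (finally) → 'P' (after the try/except). Output: YNTESP

Answer: YNTESP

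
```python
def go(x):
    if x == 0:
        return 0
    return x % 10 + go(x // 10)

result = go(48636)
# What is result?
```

Sum of digits of 48636: 6 + 3 + 6 + 8 + 4 = 27

Answer: 27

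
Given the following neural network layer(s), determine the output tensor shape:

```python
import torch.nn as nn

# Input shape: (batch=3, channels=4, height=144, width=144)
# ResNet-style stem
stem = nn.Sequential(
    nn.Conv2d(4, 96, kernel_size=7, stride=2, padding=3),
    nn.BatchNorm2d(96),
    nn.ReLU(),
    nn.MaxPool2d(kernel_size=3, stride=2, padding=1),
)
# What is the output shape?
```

Input: (3, 4, 144, 144) -> after Conv2d 7x7 stride=2: (3, 96, 72, 72) -> Output: (3, 96, 36, 36)

Answer: (3, 96, 36, 36)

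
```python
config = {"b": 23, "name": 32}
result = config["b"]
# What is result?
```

Trace:
`config = {"b": 23, "name": 32}` → config = {'b': 23, 'name': 32}
`result = config["b"]` → result = 23
So result = 23

Answer: 23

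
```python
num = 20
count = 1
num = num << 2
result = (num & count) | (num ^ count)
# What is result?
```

Trace:
`num = 20` → num = 20
`count = 1` → count = 1
`num = num << 2` → num = 80
`result = (num & count) | (num ^ count)` → result = 81
So result = 81

Answer: 81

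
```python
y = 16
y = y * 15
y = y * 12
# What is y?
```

Trace:
`y = 16` → y = 16
`y = y * 15` → y = 240
`y = y * 12` → y = 2880
So y = 2880

Answer: 2880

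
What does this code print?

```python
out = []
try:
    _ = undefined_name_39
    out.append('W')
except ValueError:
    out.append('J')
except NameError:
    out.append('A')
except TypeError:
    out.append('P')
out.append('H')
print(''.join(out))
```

Execution trace: 'A' (except NameError) → 'H' (after the try/except). Output: AH

Answer: AH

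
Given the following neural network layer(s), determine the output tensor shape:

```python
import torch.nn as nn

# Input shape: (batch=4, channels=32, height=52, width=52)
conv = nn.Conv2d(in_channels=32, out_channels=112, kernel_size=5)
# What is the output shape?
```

Input: (4, 32, 52, 52) -> Output: (4, 112, 48, 48)

Answer: (4, 112, 48, 48)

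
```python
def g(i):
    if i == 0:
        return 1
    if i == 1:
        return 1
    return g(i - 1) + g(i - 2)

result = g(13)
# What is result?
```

Build up from base cases: g(0)=1, g(1)=1, g(2)=2, g(3)=3, g(4)=5, g(5)=8, g(6)=13, ..., g(13)=377

Answer: 377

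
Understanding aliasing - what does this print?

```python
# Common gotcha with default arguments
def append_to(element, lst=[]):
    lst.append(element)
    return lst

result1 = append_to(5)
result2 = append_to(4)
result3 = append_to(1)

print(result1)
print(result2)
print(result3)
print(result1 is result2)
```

Key concept: mutable default argument gotcha.
Step by step:
`result1 = append_to(5)` → result1 = [5]
`result2 = append_to(4)` → result1 = [5, 4] (same object as result2); result2 = [5, 4] (same object as result1)
`result3 = append_to(1)` → result1 = [5, 4, 1] (same object as result2, result3); result2 = [5, 4, 1] (same object as result1, result3); result3 = [5, 4, 1] (same object as result1, result2)
`print(result1)` → prints [5, 4, 1]
`print(result2)` → prints [5, 4, 1]
`print(result3)` → prints [5, 4, 1]
`print(result1 is result2)` → prints True

Answer:
[5, 4, 1]
[5, 4, 1]
[5, 4, 1]
True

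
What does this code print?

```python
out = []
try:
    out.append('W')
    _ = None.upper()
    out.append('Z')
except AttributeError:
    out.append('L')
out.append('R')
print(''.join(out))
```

Execution trace: 'W' (try body) → 'L' (except AttributeError) → 'R' (after the try/except). Output: WLR

Answer: WLR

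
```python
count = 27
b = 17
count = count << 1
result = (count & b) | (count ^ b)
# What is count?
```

Trace:
`count = 27` → count = 27
`b = 17` → b = 17
`count = count << 1` → count = 54
`result = (count & b) | (count ^ b)` → result = 55
So count = 54

Answer: 54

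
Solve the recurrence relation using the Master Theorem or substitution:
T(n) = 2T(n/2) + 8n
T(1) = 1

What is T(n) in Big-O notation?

By Master Theorem: a=2, b=2, f(n)=8n. Since log_2(2) = 1 and f(n) = Θ(n^1), Case 2 applies. T(n) = O(n log n).

Answer: O(n log n)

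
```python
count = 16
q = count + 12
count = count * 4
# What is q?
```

Trace:
`count = 16` → count = 16
`q = count + 12` → q = 28
`count = count * 4` → count = 64
So q = 28

Answer: 28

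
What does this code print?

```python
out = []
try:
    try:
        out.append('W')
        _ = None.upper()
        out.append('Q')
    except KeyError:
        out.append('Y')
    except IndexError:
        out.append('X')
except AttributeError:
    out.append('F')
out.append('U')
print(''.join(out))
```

Execution trace: 'W' (inner try body) → 'F' (outer except AttributeError) → 'U' (after the try/except). Output: WFU

Answer: WFU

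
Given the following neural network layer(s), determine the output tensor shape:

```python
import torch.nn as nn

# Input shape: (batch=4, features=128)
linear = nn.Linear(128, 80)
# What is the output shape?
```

Input: (4, 128) -> Output: (4, 80)

Answer: (4, 80)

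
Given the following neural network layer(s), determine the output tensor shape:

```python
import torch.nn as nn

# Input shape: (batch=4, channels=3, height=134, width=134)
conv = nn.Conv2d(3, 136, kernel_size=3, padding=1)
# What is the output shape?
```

Input: (4, 3, 134, 134) -> Output: (4, 136, 134, 134)

Answer: (4, 136, 134, 134)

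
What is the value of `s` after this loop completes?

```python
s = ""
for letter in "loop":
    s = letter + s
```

Reverse 'loop'
`s` takes the values: "" → "l" → "ol" → "ool" → "pool"

Answer: "pool"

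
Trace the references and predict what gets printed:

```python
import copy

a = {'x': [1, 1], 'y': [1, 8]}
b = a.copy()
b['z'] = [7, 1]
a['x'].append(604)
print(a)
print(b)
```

Key concept: shallow copy of dict with mutable values.
Step by step:
`a = {'x': [1, 1], 'y': [1, 8]}` → a = {'x': [1, 1], 'y': [1, 8]}
`b = a.copy()` → b = {'x': [1, 1], 'y': [1, 8]}
`b['z'] = [7, 1]` → b = {'x': [1, 1], 'y': [1, 8], 'z': [7, 1]}
`a['x'].append(604)` → a = {'x': [1, 1, 604], 'y': [1, 8]}; b = {'x': [1, 1, 604], 'y': [1, 8], 'z': [7, 1]}
`print(a)` → prints {'x': [1, 1, 604], 'y': [1, 8]}
`print(b)` → prints {'x': [1, 1, 604], 'y': [1, 8], 'z': [7, 1]}

Answer:
{'x': [1, 1, 604], 'y': [1, 8]}
{'x': [1, 1, 604], 'y': [1, 8], 'z': [7, 1]}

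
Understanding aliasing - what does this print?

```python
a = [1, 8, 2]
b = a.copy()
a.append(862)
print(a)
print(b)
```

Key concept: list.copy() creates independent copy.
Step by step:
`a = [1, 8, 2]` → a = [1, 8, 2]
`b = a.copy()` → b = [1, 8, 2]
`a.append(862)` → a = [1, 8, 2, 862]
`print(a)` → prints [1, 8, 2, 862]
`print(b)` → prints [1, 8, 2]

Answer:
[1, 8, 2, 862]
[1, 8, 2]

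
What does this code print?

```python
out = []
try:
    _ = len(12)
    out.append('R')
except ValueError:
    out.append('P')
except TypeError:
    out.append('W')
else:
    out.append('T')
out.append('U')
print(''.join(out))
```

Execution trace: 'W' (except TypeError) → 'U' (after the try/except). Output: WU

Answer: WU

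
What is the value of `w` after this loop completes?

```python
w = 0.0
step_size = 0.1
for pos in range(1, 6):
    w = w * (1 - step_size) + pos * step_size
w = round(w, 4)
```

Moving average with lr=0.1
`w` takes the values: 0.0 → 0.1 → 0.29 → 0.561 → 0.9049 → 1.31441 → 1.3144

Answer: 1.3144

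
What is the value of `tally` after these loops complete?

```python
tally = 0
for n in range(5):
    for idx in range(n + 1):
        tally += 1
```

Triangle: 1 + 2 + ... + 5
`tally` takes the values: 0 → 1 → 2 → 3 → 4 → 5 → 6 → 7 → 8 → 9 → 10 → 11 → 12 → 13 → 14 → 15

Answer: 15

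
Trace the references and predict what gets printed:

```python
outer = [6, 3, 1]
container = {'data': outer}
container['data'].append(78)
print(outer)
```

Key concept: dict holds reference to list.
Step by step:
`outer = [6, 3, 1]` → outer = [6, 3, 1]
`container = {'data': outer}` → container = {'data': [6, 3, 1]}
`container['data'].append(78)` → outer = [6, 3, 1, 78]; container = {'data': [6, 3, 1, 78]}
`print(outer)` → prints [6, 3, 1, 78]

Answer: [6, 3, 1, 78]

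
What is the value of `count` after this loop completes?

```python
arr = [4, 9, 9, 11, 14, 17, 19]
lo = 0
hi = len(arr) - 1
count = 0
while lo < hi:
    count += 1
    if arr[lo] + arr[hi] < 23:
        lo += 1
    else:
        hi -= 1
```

Steps to find pair summing to 23
`count` takes the values: 0 → 1 → 2 → 3 → 4 → 5 → 6

Answer: 6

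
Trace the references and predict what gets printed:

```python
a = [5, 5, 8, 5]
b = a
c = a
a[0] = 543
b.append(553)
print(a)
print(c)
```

Key concept: multiple aliases.
Step by step:
`a = [5, 5, 8, 5]` → a = [5, 5, 8, 5]
`b = a` → b = [5, 5, 8, 5] (same object as a)
`c = a` → c = [5, 5, 8, 5] (same object as a, b)
`a[0] = 543` → a = [543, 5, 8, 5] (same object as b, c); b = [543, 5, 8, 5] (same object as a, c); c = [543, 5, 8, 5] (same object as a, b)
`b.append(553)` → a = [543, 5, 8, 5, 553] (same object as b, c); b = [543, 5, 8, 5, 553] (same object as a, c); c = [543, 5, 8, 5, 553] (same object as a, b)
`print(a)` → prints [543, 5, 8, 5, 553]
`print(c)` → prints [543, 5, 8, 5, 553]

Answer:
[543, 5, 8, 5, 553]
[543, 5, 8, 5, 553]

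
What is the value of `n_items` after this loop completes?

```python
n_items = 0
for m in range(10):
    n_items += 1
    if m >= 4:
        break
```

Loop breaks when m reaches 4, n_items is 5
`n_items` takes the values: 0 → 1 → 2 → 3 → 4 → 5

Answer: 5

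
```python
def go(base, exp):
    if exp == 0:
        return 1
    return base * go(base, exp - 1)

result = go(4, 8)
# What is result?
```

go(4, 8) = 4 * 4 * 4 * 4 * 4 * 4 * 4 * 4 = 65536

Answer: 65536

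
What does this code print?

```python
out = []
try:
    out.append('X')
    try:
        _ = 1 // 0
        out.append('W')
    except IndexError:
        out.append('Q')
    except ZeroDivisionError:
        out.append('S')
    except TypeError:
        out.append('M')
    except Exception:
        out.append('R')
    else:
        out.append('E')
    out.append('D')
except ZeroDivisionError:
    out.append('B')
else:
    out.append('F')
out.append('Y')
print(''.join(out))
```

Execution trace: 'X' (try body) → 'S' (inner except ZeroDivisionError) → 'D' (try body, no exception) → 'F' (else) → 'Y' (after the try/except). Output: XSDFY

Answer: XSDFY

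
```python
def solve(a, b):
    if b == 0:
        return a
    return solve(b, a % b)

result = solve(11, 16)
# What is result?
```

solve(11, 16) -> solve(16, 11) -> solve(11, 5) -> solve(5, 1) -> solve(1, 0) -> 1

Answer: 1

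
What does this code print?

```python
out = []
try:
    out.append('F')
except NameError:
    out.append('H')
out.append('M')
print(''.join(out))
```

Execution trace: 'F' (try body, no exception) → 'M' (after the try/except). Output: FM

Answer: FM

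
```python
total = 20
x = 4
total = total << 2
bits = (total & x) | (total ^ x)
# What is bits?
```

Trace:
`total = 20` → total = 20
`x = 4` → x = 4
`total = total << 2` → total = 80
`bits = (total & x) | (total ^ x)` → bits = 84
So bits = 84

Answer: 84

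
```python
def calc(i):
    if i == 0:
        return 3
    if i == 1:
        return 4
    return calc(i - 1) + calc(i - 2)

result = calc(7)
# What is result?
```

Build up from base cases: calc(0)=3, calc(1)=4, calc(2)=7, calc(3)=11, calc(4)=18, calc(5)=29, calc(6)=47, ..., calc(7)=76

Answer: 76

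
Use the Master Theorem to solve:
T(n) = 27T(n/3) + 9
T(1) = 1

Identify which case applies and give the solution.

a=27, b=3, f(n)=9. log_3(27) = 3. Since c=0 < 3, Case 1 applies: T(n) = Θ(n^log_b(a)) = O(n^3).

Answer: O(n^3) - Case 1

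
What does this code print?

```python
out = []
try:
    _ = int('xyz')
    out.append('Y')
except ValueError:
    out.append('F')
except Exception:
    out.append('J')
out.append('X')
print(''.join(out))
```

Execution trace: 'F' (except ValueError) → 'X' (after the try/except). Output: FX

Answer: FX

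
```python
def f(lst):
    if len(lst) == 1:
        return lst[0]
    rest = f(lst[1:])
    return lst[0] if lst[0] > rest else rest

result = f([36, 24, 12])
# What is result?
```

Recursive max over [36, 24, 12] = 36

Answer: 36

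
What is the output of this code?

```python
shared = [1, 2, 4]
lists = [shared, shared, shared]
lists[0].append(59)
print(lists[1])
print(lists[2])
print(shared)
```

Key concept: list of same reference.
Step by step:
`shared = [1, 2, 4]` → shared = [1, 2, 4]
`lists = [shared, shared, shared]` → lists = [[1, 2, 4], [1, 2, 4], [1, 2, 4]]
`lists[0].append(59)` → shared = [1, 2, 4, 59]; lists = [[1, 2, 4, 59], [1, 2, 4, 59], [1, 2, 4, 59]]
`print(lists[1])` → prints [1, 2, 4, 59]
`print(lists[2])` → prints [1, 2, 4, 59]
`print(shared)` → prints [1, 2, 4, 59]

Answer:
[1, 2, 4, 59]
[1, 2, 4, 59]
[1, 2, 4, 59]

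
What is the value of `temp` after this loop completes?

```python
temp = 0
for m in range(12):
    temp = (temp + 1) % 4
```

Increment mod 4, 12 times = 0
`temp` takes the values: 0 → 1 → 2 → 3 → 0 → 1 → 2 → 3 → 0 → 1 → 2 → 3 → 0

Answer: 0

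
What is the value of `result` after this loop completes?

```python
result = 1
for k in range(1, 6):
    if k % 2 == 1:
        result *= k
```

Product of odd numbers 1 to 5
`result` takes the values: 1 → 3 → 15

Answer: 15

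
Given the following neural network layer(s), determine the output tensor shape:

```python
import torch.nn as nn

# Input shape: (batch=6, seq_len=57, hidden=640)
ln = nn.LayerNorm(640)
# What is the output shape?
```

Input: (6, 57, 640) -> Output: (6, 57, 640)

Answer: (6, 57, 640)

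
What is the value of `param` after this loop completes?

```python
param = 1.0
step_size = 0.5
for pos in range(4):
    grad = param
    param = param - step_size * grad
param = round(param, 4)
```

Gradient descent: w = 1.0 * (1 - 0.5)^4
`param` takes the values: 1.0 → 0.5 → 0.25 → 0.125 → 0.0625

Answer: 0.0625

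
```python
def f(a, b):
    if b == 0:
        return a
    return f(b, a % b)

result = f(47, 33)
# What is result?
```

f(47, 33) -> f(33, 14) -> f(14, 5) -> f(5, 4) -> f(4, 1) -> f(1, 0) -> 1

Answer: 1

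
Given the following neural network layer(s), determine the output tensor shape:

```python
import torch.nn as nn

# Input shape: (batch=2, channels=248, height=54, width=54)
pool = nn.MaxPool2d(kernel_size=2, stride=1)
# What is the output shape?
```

Input: (2, 248, 54, 54) -> Output: (2, 248, 53, 53)

Answer: (2, 248, 53, 53)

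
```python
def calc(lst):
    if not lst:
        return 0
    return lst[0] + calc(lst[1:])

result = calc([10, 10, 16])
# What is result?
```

10 + 10 + 16 + 0 = 36

Answer: 36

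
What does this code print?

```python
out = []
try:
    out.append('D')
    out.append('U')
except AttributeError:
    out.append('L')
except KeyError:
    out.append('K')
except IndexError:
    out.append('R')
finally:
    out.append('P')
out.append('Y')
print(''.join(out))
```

Execution trace: 'D' (try body) → 'U' (try body, no exception) → 'P' (finally) → 'Y' (after the try/except). Output: DUPY

Answer: DUPY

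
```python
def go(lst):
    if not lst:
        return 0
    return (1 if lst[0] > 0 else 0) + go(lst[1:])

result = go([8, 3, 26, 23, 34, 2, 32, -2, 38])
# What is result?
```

Count of positive elements in [8, 3, 26, 23, 34, 2, 32, -2, 38] = 8

Answer: 8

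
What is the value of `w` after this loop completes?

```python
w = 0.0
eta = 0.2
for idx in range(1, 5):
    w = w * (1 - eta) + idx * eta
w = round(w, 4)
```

Moving average with lr=0.2
`w` takes the values: 0.0 → 0.2 → 0.56 → 1.048 → 1.6384

Answer: 1.6384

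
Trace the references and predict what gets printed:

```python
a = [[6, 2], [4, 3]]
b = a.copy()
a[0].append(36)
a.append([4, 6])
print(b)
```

Key concept: shallow copy with nested lists.
Step by step:
`a = [[6, 2], [4, 3]]` → a = [[6, 2], [4, 3]]
`b = a.copy()` → b = [[6, 2], [4, 3]]
`a[0].append(36)` → a = [[6, 2, 36], [4, 3]]; b = [[6, 2, 36], [4, 3]]
`a.append([4, 6])` → a = [[6, 2, 36], [4, 3], [4, 6]]
`print(b)` → prints [[6, 2, 36], [4, 3]]

Answer: [[6, 2, 36], [4, 3]]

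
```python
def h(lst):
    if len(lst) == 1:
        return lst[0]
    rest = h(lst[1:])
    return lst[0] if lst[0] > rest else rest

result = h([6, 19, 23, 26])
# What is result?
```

Recursive max over [6, 19, 23, 26] = 26

Answer: 26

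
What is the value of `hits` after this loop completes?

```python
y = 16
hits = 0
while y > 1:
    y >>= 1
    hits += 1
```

Count right shifts until 1
`hits` takes the values: 0 → 1 → 2 → 3 → 4

Answer: 4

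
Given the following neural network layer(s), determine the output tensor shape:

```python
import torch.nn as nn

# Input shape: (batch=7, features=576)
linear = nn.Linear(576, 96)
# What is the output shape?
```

Input: (7, 576) -> Output: (7, 96)

Answer: (7, 96)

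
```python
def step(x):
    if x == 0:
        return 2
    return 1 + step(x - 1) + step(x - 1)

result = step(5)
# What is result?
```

step(x) = 1 + 2·step(x-1), step(0)=2. Closed form: (2+1)·2^5 - 1 = 95.

Answer: 95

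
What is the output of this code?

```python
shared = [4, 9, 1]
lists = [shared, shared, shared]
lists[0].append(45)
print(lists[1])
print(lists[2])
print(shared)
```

Key concept: list of same reference.
Step by step:
`shared = [4, 9, 1]` → shared = [4, 9, 1]
`lists = [shared, shared, shared]` → lists = [[4, 9, 1], [4, 9, 1], [4, 9, 1]]
`lists[0].append(45)` → shared = [4, 9, 1, 45]; lists = [[4, 9, 1, 45], [4, 9, 1, 45], [4, 9, 1, 45]]
`print(lists[1])` → prints [4, 9, 1, 45]
`print(lists[2])` → prints [4, 9, 1, 45]
`print(shared)` → prints [4, 9, 1, 45]

Answer:
[4, 9, 1, 45]
[4, 9, 1, 45]
[4, 9, 1, 45]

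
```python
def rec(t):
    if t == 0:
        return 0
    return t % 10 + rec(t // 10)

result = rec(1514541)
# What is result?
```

Sum of digits of 1514541: 1 + 4 + 5 + 4 + 1 + 5 + 1 = 21

Answer: 21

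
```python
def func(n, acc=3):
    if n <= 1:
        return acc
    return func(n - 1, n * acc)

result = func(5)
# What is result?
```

Accumulator trace (n, acc): (5, 3) -> (4, 15) -> (3, 60) -> (2, 180) -> (1, 360) -> return 360

Answer: 360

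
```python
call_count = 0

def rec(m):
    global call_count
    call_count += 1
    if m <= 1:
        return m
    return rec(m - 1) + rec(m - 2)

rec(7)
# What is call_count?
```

Calls(m) = 1 + Calls(m-1) + Calls(m-2); Calls(0)=Calls(1)=1. For m=7 this gives 41.

Answer: 41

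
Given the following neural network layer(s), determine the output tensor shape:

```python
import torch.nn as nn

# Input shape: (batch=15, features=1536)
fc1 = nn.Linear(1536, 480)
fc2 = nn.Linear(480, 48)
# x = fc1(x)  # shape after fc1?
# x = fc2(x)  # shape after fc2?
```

Input: (15, 1536) -> after fc1: (15, 480) -> Output: (15, 48)

Answer: (15, 48)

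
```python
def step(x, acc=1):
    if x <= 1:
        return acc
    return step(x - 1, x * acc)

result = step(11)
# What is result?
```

Accumulator trace (n, acc): (11, 1) -> (10, 11) -> (9, 110) -> (8, 990) -> (7, 7920) -> (6, 55440) -> (5, 332640) -> (4, 1663200) -> (3, 6652800) -> (2, 19958400) -> (1, 39916800) -> return 39916800

Answer: 39916800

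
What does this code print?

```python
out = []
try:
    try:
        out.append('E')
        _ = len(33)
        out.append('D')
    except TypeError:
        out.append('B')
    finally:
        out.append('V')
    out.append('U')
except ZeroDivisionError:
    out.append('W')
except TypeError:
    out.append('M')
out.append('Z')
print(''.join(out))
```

Execution trace: 'E' (inner try body) → 'B' (inner except TypeError) → 'V' (inner finally) → 'U' (try body, no exception) → 'Z' (after the try/except). Output: EBVUZ

Answer: EBVUZ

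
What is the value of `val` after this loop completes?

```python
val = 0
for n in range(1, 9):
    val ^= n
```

XOR of 1 to 8
`val` takes the values: 0 → 1 → 3 → 0 → 4 → 1 → 7 → 0 → 8

Answer: 8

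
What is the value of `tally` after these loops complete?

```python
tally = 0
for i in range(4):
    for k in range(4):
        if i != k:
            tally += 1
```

4² - 4 (exclude diagonal)
`tally` takes the values: 0 → 1 → 2 → 3 → 4 → 5 → 6 → 7 → 8 → 9 → 10 → 11 → 12

Answer: 12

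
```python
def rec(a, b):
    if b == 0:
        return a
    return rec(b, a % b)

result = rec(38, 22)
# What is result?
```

rec(38, 22) -> rec(22, 16) -> rec(16, 6) -> rec(6, 4) -> rec(4, 2) -> rec(2, 0) -> 2

Answer: 2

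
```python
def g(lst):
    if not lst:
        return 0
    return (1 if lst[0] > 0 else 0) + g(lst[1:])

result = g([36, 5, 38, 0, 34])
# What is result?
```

Count of positive elements in [36, 5, 38, 0, 34] = 4

Answer: 4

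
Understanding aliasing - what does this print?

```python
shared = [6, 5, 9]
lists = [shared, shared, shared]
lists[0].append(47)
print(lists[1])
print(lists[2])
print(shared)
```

Key concept: list of same reference.
Step by step:
`shared = [6, 5, 9]` → shared = [6, 5, 9]
`lists = [shared, shared, shared]` → lists = [[6, 5, 9], [6, 5, 9], [6, 5, 9]]
`lists[0].append(47)` → shared = [6, 5, 9, 47]; lists = [[6, 5, 9, 47], [6, 5, 9, 47], [6, 5, 9, 47]]
`print(lists[1])` → prints [6, 5, 9, 47]
`print(lists[2])` → prints [6, 5, 9, 47]
`print(shared)` → prints [6, 5, 9, 47]

Answer:
[6, 5, 9, 47]
[6, 5, 9, 47]
[6, 5, 9, 47]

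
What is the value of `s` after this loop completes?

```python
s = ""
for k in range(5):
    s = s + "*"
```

Repeat '*' 5 times
`s` takes the values: "" → "*" → "**" → "***" → "****" → "*****"

Answer: "*****"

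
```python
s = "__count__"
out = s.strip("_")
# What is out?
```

Trace:
`s = "__count__"` → s = '__count__'
`out = s.strip("_")` → out = 'count'
So out = 'count'

Answer: 'count'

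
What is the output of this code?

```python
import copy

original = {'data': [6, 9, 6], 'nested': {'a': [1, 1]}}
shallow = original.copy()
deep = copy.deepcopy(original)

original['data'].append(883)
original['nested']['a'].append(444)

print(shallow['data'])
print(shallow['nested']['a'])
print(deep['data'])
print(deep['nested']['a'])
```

Key concept: comparing shallow vs deep copy.
Step by step:
`original = {'data': [6, 9, 6], 'nested': {'a': [1, 1]}}` → original = {'data': [6, 9, 6], 'nested': {'a': [1, 1]}}
`shallow = original.copy()` → shallow = {'data': [6, 9, 6], 'nested': {'a': [1, 1]}}
`deep = copy.deepcopy(original)` → deep = {'data': [6, 9, 6], 'nested': {'a': [1, 1]}}
`original['data'].append(883)` → original = {'data': [6, 9, 6, 883], 'nested': {'a': [1, 1]}}; shallow = {'data': [6, 9, 6, 883], 'nested': {'a': [1, 1]}}
`original['nested']['a'].append(444)` → original = {'data': [6, 9, 6, 883], 'nested': {'a': [1, 1, 444]}}; shallow = {'data': [6, 9, 6, 883], 'nested': {'a': [1, 1, 444]}}
`print(shallow['data'])` → prints [6, 9, 6, 883]
`print(shallow['nested']['a'])` → prints [1, 1, 444]
`print(deep['data'])` → prints [6, 9, 6]
`print(deep['nested']['a'])` → prints [1, 1]

Answer:
[6, 9, 6, 883]
[1, 1, 444]
[6, 9, 6]
[1, 1]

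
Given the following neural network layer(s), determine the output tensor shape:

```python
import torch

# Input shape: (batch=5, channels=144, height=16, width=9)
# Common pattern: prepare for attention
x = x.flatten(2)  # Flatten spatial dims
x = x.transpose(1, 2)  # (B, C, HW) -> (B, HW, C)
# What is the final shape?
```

Input: (5, 144, 16, 9) -> after flatten(2): (5, 144, 144) -> Output: (5, 144, 144)

Answer: (5, 144, 144)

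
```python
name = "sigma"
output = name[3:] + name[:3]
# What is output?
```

Trace:
`name = "sigma"` → name = 'sigma'
`output = name[3:] + name[:3]` → output = 'masig'
So output = 'masig'

Answer: 'masig'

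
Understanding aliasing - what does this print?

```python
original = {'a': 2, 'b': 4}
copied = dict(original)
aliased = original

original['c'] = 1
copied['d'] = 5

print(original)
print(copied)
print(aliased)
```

Key concept: dict() creates copy, assignment creates alias.
Step by step:
`original = {'a': 2, 'b': 4}` → original = {'a': 2, 'b': 4}
`copied = dict(original)` → copied = {'a': 2, 'b': 4}
`aliased = original` → aliased = {'a': 2, 'b': 4} (same object as original)
`original['c'] = 1` → original = {'a': 2, 'b': 4, 'c': 1} (same object as aliased); aliased = {'a': 2, 'b': 4, 'c': 1} (same object as original)
`copied['d'] = 5` → copied = {'a': 2, 'b': 4, 'd': 5}
`print(original)` → prints {'a': 2, 'b': 4, 'c': 1}
`print(copied)` → prints {'a': 2, 'b': 4, 'd': 5}
`print(aliased)` → prints {'a': 2, 'b': 4, 'c': 1}

Answer:
{'a': 2, 'b': 4, 'c': 1}
{'a': 2, 'b': 4, 'd': 5}
{'a': 2, 'b': 4, 'c': 1}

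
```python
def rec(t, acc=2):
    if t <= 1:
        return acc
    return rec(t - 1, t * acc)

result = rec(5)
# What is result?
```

Accumulator trace (n, acc): (5, 2) -> (4, 10) -> (3, 40) -> (2, 120) -> (1, 240) -> return 240

Answer: 240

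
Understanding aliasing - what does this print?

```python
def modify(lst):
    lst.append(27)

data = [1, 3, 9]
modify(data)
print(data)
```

Key concept: function modifies passed list.
Step by step:
`data = [1, 3, 9]` → data = [1, 3, 9]
`modify(data)` → data = [1, 3, 9, 27]
`print(data)` → prints [1, 3, 9, 27]

Answer: [1, 3, 9, 27]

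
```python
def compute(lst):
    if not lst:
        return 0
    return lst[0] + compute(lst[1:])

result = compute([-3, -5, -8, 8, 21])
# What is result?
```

(-3) + (-5) + (-8) + 8 + 21 + 0 = 13

Answer: 13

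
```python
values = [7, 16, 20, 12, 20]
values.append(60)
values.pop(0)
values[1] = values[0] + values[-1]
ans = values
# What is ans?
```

Trace:
`values = [7, 16, 20, 12, 20]` → values = [7, 16, 20, 12, 20]
`values.append(60)` → values = [7, 16, 20, 12, 20, 60]
`values.pop(0)` → values = [16, 20, 12, 20, 60]
`values[1] = values[0] + values[-1]` → values = [16, 76, 12, 20, 60]
`ans = values` → ans = [16, 76, 12, 20, 60]
So ans = [16, 76, 12, 20, 60]

Answer: [16, 76, 12, 20, 60]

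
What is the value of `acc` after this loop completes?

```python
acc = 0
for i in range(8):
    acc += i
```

Sum of 0 to 7 = 28
`acc` takes the values: 0 → 1 → 3 → 6 → 10 → 15 → 21 → 28

Answer: 28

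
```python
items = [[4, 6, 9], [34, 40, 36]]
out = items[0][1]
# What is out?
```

Trace:
`items = [[4, 6, 9], [34, 40, 36]]` → items = [[4, 6, 9], [34, 40, 36]]
`out = items[0][1]` → out = 6
So out = 6

Answer: 6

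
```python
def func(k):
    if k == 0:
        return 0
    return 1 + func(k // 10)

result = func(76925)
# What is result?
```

Count of digits of 76925: 5

Answer: 5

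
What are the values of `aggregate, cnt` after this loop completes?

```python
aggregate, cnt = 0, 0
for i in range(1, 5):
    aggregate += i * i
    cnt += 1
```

Sum of squares and count
`aggregate, cnt` takes the values: (0, 0) → (1, 0) → (1, 1) → (5, 1) → (5, 2) → (14, 2) → (14, 3) → (30, 3) → (30, 4)

Answer: 30, 4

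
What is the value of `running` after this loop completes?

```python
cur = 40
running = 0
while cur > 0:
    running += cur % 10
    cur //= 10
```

Sum digits of 40
`running` takes the values: 0 → 4

Answer: 4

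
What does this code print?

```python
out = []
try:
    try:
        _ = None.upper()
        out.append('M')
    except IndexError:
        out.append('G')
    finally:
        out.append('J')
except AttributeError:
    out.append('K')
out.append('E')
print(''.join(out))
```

Execution trace: 'J' (finally) → 'K' (outer except AttributeError) → 'E' (after the try/except). Output: JKE

Answer: JKE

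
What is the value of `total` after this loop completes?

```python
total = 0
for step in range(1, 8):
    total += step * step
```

Sum of squares 1² to 7² = 140
`total` takes the values: 0 → 1 → 5 → 14 → 30 → 55 → 91 → 140

Answer: 140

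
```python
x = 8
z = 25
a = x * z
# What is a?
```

Trace:
`x = 8` → x = 8
`z = 25` → z = 25
`a = x * z` → a = 200
So a = 200

Answer: 200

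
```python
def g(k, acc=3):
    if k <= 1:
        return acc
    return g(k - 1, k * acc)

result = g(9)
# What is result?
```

Accumulator trace (n, acc): (9, 3) -> (8, 27) -> (7, 216) -> (6, 1512) -> (5, 9072) -> (4, 45360) -> (3, 181440) -> (2, 544320) -> (1, 1088640) -> return 1088640

Answer: 1088640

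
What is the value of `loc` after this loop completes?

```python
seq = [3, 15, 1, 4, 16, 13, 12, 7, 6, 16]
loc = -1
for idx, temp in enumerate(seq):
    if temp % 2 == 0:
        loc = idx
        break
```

First even number index in [3, 15, 1, 4, 16, 13, 12, 7, 6, 16]
`loc` takes the values: -1 → 3

Answer: 3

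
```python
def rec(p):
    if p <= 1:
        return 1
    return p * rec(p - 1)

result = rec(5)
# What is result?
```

rec(5) = 5 * 4 * 3 * 2 * 1 = 120

Answer: 120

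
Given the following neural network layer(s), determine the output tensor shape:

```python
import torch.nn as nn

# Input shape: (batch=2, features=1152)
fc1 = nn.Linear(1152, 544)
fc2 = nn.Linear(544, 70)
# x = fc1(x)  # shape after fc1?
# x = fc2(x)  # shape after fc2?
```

Input: (2, 1152) -> after fc1: (2, 544) -> Output: (2, 70)

Answer: (2, 70)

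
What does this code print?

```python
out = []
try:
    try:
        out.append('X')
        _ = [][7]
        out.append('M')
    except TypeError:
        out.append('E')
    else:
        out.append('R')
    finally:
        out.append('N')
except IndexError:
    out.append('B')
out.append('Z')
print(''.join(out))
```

Execution trace: 'X' (try body) → 'N' (finally) → 'B' (outer except IndexError) → 'Z' (after the try/except). Output: XNBZ

Answer: XNBZ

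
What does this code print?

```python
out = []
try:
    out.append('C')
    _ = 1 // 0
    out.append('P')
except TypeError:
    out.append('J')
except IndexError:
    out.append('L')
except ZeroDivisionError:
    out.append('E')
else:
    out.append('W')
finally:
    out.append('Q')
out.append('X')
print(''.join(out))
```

Execution trace: 'C' (try body) → 'E' (except ZeroDivisionError) → 'Q' (finally) → 'X' (after the try/except). Output: CEQX

Answer: CEQX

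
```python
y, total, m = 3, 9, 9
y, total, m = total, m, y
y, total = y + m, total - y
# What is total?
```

Trace:
`y, total, m = 3, 9, 9` → y = 3; total = 9; m = 9
`y, total, m = total, m, y` → y = 9; total = 9; m = 3
`y, total = y + m, total - y` → y = 12; total = 0
So total = 0

Answer: 0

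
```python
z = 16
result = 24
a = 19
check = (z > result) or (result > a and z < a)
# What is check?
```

Trace:
`z = 16` → z = 16
`result = 24` → result = 24
`a = 19` → a = 19
`check = (z > result) or (result > a and z < a)` → check = True
So check = True

Answer: True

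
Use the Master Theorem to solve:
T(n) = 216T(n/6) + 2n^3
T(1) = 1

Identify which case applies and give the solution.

a=216, b=6, f(n)=2n^3. log_6(216) = 3. Since c=3 = 3, Case 2 applies: T(n) = Θ(n^log_b(a) · log n) = O(n^3 log n).

Answer: O(n^3 log n) - Case 2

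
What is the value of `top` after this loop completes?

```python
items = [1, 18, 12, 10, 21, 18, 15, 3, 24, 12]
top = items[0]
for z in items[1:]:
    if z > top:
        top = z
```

Maximum of [1, 18, 12, 10, 21, 18, 15, 3, 24, 12]
`top` takes the values: 1 → 18 → 21 → 24

Answer: 24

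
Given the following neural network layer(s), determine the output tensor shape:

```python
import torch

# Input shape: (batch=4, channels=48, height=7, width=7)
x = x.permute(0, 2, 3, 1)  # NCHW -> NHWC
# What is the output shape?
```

Input: (4, 48, 7, 7) -> Output: (4, 7, 7, 48)

Answer: (4, 7, 7, 48)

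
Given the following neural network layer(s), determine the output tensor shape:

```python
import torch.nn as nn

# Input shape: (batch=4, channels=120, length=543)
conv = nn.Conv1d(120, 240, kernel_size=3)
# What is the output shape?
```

Input: (4, 120, 543) -> Output: (4, 240, 541)

Answer: (4, 240, 541)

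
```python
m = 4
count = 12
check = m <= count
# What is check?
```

Trace:
`m = 4` → m = 4
`count = 12` → count = 12
`check = m <= count` → check = True
So check = True

Answer: True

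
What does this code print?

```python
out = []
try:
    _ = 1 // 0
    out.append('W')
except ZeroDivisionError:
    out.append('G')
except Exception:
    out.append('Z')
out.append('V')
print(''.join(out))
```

Execution trace: 'G' (except ZeroDivisionError) → 'V' (after the try/except). Output: GV

Answer: GV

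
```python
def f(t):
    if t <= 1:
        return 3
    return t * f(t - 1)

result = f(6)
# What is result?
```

f(6) = 6 * 5 * 4 * 3 * 2 * 3 = 2160

Answer: 2160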